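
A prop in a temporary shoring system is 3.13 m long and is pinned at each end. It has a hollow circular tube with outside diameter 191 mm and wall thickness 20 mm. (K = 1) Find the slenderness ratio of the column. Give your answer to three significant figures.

Inner diameter d_i = 191 − 2×20 = 151.0 mm
I = π(d_o⁴ − d_i⁴)/64 = π(191⁴ − 151.0⁴)/64 = 3.981×10^7 mm⁴
A = 1.074×10^4 mm²;  r_min = √(I/A) = √(3.981×10^7/1.074×10^4) = 60.87 mm
L_e = K·L = 1 × 3.13 m = 3.130 m = 3130.0 mm
λ = L_e / r_min = 3130.0 / 60.87 = 51.4

λ ≈ 51.4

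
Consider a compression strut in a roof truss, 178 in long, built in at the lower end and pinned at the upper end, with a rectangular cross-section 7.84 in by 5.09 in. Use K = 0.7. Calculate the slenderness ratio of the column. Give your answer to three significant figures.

λ ≈ 84.8

For a rectangle r_min = b/√12 = 5.09/√12 = 1.469 in
L_e = K·L = 0.7 × 178 = 124.6 in
λ = L_e / r_min = 124.60 / 1.469 = 84.8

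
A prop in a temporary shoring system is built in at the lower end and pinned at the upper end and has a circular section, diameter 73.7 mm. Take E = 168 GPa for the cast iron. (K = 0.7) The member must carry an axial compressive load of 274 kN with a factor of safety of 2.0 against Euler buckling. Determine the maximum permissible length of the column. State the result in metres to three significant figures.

I = πd⁴/64 = π×73.7⁴/64 = 1.448×10^6 mm⁴
I = 1.448×10^-6 m⁴
Required critical load P_cr = n·P = 2.0 × 274 = 548.0 kN = 5.480×10^5 N
From P_cr = π²EI/(K·L)²:  L = (1/K)·√(π²EI/P_cr) = (1/0.7)·√(π²×1.68×10^11×1.448×10^-6/5.480×10^5)
L = 2.99 m

L_max ≈ 2.99 m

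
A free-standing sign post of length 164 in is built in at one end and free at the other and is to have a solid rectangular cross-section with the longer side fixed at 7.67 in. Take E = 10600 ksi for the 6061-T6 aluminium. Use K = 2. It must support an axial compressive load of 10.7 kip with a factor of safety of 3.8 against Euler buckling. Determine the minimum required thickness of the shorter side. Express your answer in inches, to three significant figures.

Required P_cr = n·P = 3.8 × 10.7 = 40.66 kip
L_e = K·L = 2 × 164 = 328.0 in
Required I = P_cr·L_e²/(π²E) = 4.066×10^4 × 328.0² / (π² × 1.06×10^7) = 41.81 in⁴
Rectangle, weak axis: I_min = h·b³/12 with h = 7.67 in fixed  ⇒  b = (12I/h)^(1/3) = 4.03 in

b ≈ 4.03 in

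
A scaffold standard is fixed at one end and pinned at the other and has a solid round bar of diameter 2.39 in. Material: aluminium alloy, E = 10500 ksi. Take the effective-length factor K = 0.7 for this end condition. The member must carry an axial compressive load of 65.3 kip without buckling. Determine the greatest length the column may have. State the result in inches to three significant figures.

I = πd⁴/64 = π×2.39⁴/64 = 1.602 in⁴
At the buckling limit P_cr = P = 6.530×10^4 lb
From P_cr = π²EI/(K·L)²:  L = (1/K)·√(π²EI/P_cr) = (1/0.7)·√(π²×1.05×10^7×1.602/6.530×10^4)
L = 72.0 in

L_max ≈ 72.0 in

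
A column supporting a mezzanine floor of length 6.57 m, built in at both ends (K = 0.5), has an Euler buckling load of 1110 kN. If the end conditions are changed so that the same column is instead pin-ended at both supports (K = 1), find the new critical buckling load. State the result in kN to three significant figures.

P_cr ≈ 278 kN

P_cr ∝ 1/K², so P_cr,new = P_cr,old × (K_old/K_new)² = 1110 × (0.5/1)²
= 1110 × 0.2500 = 278 kN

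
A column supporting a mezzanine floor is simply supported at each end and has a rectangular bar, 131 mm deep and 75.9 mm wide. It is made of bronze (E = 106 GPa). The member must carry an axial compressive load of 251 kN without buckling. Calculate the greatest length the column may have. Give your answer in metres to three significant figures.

Buckling occurs about the weak axis: I_min = h·b³/12 with b = 75.9 mm (the shorter side).
I_min = 131×75.9³/12 = 4.773×10^6 mm⁴
I = 4.773×10^-6 m⁴
At the buckling limit P_cr = P = 2.510×10^5 N
From P_cr = π²EI/(K·L)²:  L = (1/K)·√(π²EI/P_cr) = (1/1)·√(π²×1.06×10^11×4.773×10^-6/2.510×10^5)
L = 4.46 m

L_max ≈ 4.46 m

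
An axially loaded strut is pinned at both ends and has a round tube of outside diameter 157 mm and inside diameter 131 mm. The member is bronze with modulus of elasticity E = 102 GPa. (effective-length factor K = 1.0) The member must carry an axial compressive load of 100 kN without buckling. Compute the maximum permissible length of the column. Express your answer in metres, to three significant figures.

L_max ≈ 12.4 m

d_o = 157 mm, d_i = 131 mm
I = π(d_o⁴ − d_i⁴)/64 = π(157⁴ − 131.0⁴)/64 = 1.537×10^7 mm⁴
I = 1.537×10^-5 m⁴
At the buckling limit P_cr = P = 1.000×10^5 N
From P_cr = π²EI/(K·L)²:  L = (1/K)·√(π²EI/P_cr) = (1/1)·√(π²×1.02×10^11×1.537×10^-5/1.000×10^5)
L = 12.4 m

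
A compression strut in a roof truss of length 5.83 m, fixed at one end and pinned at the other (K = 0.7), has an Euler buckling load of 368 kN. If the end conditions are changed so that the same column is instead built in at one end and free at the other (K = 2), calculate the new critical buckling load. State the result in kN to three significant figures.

P_cr ≈ 45.1 kN

P_cr ∝ 1/K², so P_cr,new = P_cr,old × (K_old/K_new)² = 368 × (0.7/2)²
= 368 × 0.1225 = 45.1 kN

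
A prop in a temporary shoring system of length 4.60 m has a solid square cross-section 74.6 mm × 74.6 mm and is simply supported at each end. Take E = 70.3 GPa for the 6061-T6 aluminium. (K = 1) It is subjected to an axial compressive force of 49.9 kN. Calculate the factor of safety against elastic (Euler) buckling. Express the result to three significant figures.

n ≈ 1.70

I = a⁴/12 = 74.6⁴/12 = 2.581×10^6 mm⁴
I = 2.581×10^6 mm⁴ = 2.581×10^-6 m⁴
Effective length L_e = K·L = 1 × 4.60 = 4.600 m
P_cr = π²EI / L_e² = π² × 70.3×10⁹ × 2.581×10^-6 / 4.600² = 8.463×10^4 N
Factor of safety n = P_cr / P = 84.628 / 49.9 = 1.70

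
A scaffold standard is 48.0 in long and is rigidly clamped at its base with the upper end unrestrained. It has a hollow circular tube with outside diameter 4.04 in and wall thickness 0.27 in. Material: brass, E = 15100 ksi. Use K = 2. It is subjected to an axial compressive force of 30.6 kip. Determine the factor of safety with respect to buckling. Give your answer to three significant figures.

n ≈ 3.02

Inner diameter d_i = 4.04 − 2×0.27 = 3.500 in
I = π(d_o⁴ − d_i⁴)/64 = π(4.04⁴ − 3.500⁴)/64 = 5.710 in⁴
Effective length L_e = K·L = 2 × 48.0 = 96.00 in
P_cr = π²EI / L_e² = π² × 15100×10³ × 5.710 / 96.00² = 9.234×10^4 lb
Factor of safety n = P_cr / P = 92.343 / 30.6 = 3.02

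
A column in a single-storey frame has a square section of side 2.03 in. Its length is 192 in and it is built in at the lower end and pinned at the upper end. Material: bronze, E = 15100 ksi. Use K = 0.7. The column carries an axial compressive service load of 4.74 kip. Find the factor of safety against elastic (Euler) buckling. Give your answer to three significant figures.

n ≈ 2.46

I = a⁴/12 = 2.03⁴/12 = 1.415 in⁴
Effective length L_e = K·L = 0.7 × 192 = 134.4 in
P_cr = π²EI / L_e² = π² × 15100×10³ × 1.415 / 134.4² = 1.168×10^4 lb
Factor of safety n = P_cr / P = 11.676 / 4.74 = 2.46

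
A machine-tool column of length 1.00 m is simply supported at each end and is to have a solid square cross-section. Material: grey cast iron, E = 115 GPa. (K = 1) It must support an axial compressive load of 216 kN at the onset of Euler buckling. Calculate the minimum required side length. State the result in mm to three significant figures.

L_e = K·L = 1 × 1.00 = 1.000 m
Required I = P_cr·L_e²/(π²E) = 2.160×10^5 × 1.000² / (π² × 1.15×10^11) = 1.903×10^-7 m⁴
I_req = 1.903×10^5 mm⁴
Solid square: I = a⁴/12  ⇒  a = (12I)^(1/4) = (12×1.903×10^5)^(1/4) = 38.9 mm

a ≈ 38.9 mm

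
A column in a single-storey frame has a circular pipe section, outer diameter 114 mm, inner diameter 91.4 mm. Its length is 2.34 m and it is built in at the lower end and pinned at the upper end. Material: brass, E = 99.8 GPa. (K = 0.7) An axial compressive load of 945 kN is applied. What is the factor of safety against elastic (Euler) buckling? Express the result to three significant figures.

d_o = 114 mm, d_i = 91.4 mm
I = π(d_o⁴ − d_i⁴)/64 = π(114⁴ − 91.40⁴)/64 = 4.865×10^6 mm⁴
I = 4.865×10^6 mm⁴ = 4.865×10^-6 m⁴
Effective length L_e = K·L = 0.7 × 2.34 = 1.638 m
P_cr = π²EI / L_e² = π² × 99.8×10⁹ × 4.865×10^-6 / 1.638² = 1.786×10^6 N
Factor of safety n = P_cr / P = 1786.0 / 945 = 1.89

n ≈ 1.89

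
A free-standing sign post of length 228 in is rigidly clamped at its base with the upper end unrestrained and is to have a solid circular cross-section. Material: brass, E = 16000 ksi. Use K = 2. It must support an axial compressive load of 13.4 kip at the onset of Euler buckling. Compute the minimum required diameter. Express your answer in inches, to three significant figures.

L_e = K·L = 2 × 228 = 456.0 in
Required I = P_cr·L_e²/(π²E) = 1.340×10^4 × 456.0² / (π² × 1.60×10^7) = 17.64 in⁴
Solid circle: I = πd⁴/64  ⇒  d = (64I/π)^(1/4) = (64×17.64/π)^(1/4) = 4.35 in

d ≈ 4.35 in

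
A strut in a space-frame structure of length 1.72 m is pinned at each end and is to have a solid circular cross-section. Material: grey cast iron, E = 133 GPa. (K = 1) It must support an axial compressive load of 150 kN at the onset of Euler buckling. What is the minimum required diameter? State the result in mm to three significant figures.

L_e = K·L = 1 × 1.72 = 1.720 m
Required I = P_cr·L_e²/(π²E) = 1.500×10^5 × 1.720² / (π² × 1.33×10^11) = 3.381×10^-7 m⁴
I_req = 3.381×10^5 mm⁴
Solid circle: I = πd⁴/64  ⇒  d = (64I/π)^(1/4) = (64×3.381×10^5/π)^(1/4) = 51.2 mm

d ≈ 51.2 mm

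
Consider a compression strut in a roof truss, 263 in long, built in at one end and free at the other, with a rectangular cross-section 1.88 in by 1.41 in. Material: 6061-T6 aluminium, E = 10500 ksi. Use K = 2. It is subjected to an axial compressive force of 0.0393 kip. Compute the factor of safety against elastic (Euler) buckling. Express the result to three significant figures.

n ≈ 4.19

Buckling occurs about the weak axis: I_min = h·b³/12 with b = 1.41 in (the shorter side).
I_min = 1.88×1.41³/12 = 0.4392 in⁴
Effective length L_e = K·L = 2 × 263 = 526.0 in
P_cr = π²EI / L_e² = π² × 10500×10³ × 0.4392 / 526.0² = 164.5 lb
Factor of safety n = P_cr / P = 0.16449 / 0.0393 = 4.19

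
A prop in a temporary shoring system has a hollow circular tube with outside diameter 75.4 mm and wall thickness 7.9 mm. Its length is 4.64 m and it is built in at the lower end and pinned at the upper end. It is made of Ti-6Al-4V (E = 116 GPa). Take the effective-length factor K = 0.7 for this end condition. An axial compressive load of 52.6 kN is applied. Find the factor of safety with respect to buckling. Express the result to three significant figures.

n ≈ 2.00

Inner diameter d_i = 75.4 − 2×7.9 = 59.60 mm
I = π(d_o⁴ − d_i⁴)/64 = π(75.4⁴ − 59.60⁴)/64 = 9.672×10^5 mm⁴
I = 9.672×10^5 mm⁴ = 9.672×10^-7 m⁴
Effective length L_e = K·L = 0.7 × 4.64 = 3.248 m
P_cr = π²EI / L_e² = π² × 116×10⁹ × 9.672×10^-7 / 3.248² = 1.050×10^5 N
Factor of safety n = P_cr / P = 104.96 / 52.6 = 2.00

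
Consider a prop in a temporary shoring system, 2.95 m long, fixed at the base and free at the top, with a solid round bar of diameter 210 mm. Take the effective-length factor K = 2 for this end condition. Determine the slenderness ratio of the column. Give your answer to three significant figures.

For a solid circle r = d/4 = 210/4 = 52.50 mm
L_e = K·L = 2 × 2.95 m = 5.900 m = 5900.0 mm
λ = L_e / r_min = 5900.0 / 52.50 = 112

λ ≈ 112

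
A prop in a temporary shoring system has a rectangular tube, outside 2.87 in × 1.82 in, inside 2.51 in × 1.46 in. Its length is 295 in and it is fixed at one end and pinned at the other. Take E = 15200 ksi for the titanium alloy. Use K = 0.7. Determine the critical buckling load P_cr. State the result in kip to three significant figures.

P_cr ≈ 2.78 kip

Weak-axis I_min = (h_o·b_o³ − h_i·b_i³)/12 with b_o = 1.82, b_i = 1.460 in (shorter outer/inner sides).
I_min = (2.87×1.82³ − 2.510×1.460³)/12 = 0.7909 in⁴
Effective length L_e = K·L = 0.7 × 295 = 206.5 in
P_cr = π²EI / L_e² = π² × 15200×10³ × 0.7909 / 206.5² = 2.782×10^3 lb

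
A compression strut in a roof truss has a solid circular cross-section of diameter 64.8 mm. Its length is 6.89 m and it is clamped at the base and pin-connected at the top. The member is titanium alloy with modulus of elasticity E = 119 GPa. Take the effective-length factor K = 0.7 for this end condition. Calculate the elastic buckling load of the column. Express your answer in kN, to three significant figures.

I = πd⁴/64 = π×64.8⁴/64 = 8.655×10^5 mm⁴
I = 8.655×10^5 mm⁴ = 8.655×10^-7 m⁴
Effective length L_e = K·L = 0.7 × 6.89 = 4.823 m
P_cr = π²EI / L_e² = π² × 119×10⁹ × 8.655×10^-7 / 4.823² = 4.370×10^4 N

P_cr ≈ 43.7 kN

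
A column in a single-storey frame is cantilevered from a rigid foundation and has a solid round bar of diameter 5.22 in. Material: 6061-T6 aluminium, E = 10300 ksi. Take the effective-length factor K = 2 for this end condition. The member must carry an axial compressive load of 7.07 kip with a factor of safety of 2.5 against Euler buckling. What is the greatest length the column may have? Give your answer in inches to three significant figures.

I = πd⁴/64 = π×5.22⁴/64 = 36.45 in⁴
Required critical load P_cr = n·P = 2.5 × 7.07 = 17.68 kip = 1.768×10^4 lb
From P_cr = π²EI/(K·L)²:  L = (1/K)·√(π²EI/P_cr) = (1/2)·√(π²×1.03×10^7×36.45/1.768×10^4)
L = 229 in

L_max ≈ 229 in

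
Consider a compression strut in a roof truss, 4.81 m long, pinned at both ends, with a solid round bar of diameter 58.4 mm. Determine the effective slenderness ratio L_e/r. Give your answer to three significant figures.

λ ≈ 329

For a solid circle r = d/4 = 58.4/4 = 14.60 mm
L_e = K·L = 1 × 4.81 m = 4.810 m = 4810.0 mm
λ = L_e / r_min = 4810.0 / 14.60 = 329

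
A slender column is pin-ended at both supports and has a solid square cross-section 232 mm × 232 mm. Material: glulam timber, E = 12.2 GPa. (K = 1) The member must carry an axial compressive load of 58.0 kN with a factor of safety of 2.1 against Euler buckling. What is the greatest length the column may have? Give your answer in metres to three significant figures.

L_max ≈ 15.4 m

I = a⁴/12 = 232⁴/12 = 2.414×10^8 mm⁴
I = 2.414×10^-4 m⁴
Required critical load P_cr = n·P = 2.1 × 58.0 = 121.8 kN = 1.218×10^5 N
From P_cr = π²EI/(K·L)²:  L = (1/K)·√(π²EI/P_cr) = (1/1)·√(π²×1.22×10^10×2.414×10^-4/1.218×10^5)
L = 15.4 m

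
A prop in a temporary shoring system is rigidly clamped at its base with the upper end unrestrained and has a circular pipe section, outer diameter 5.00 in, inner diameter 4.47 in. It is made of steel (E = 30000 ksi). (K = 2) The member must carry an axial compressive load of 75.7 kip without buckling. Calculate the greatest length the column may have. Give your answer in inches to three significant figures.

d_o = 5.00 in, d_i = 4.47 in
I = π(d_o⁴ − d_i⁴)/64 = π(5.00⁴ − 4.470⁴)/64 = 11.08 in⁴
At the buckling limit P_cr = P = 7.570×10^4 lb
From P_cr = π²EI/(K·L)²:  L = (1/K)·√(π²EI/P_cr) = (1/2)·√(π²×3.00×10^7×11.08/7.570×10^4)
L = 104 in

L_max ≈ 104 in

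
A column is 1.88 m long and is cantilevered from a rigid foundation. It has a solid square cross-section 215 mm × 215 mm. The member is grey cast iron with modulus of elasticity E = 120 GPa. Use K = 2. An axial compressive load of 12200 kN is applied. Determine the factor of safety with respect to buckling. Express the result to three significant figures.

n ≈ 1.22

I = a⁴/12 = 215⁴/12 = 1.781×10^8 mm⁴
I = 1.781×10^8 mm⁴ = 1.781×10^-4 m⁴
Effective length L_e = K·L = 2 × 1.88 = 3.760 m
P_cr = π²EI / L_e² = π² × 120×10⁹ × 1.781×10^-4 / 3.760² = 1.492×10^7 N
Factor of safety n = P_cr / P = 14917 / 12200 = 1.22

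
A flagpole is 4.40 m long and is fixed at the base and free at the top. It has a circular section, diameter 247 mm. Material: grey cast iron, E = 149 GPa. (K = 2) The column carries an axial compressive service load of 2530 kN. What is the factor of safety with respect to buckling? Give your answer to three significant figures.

I = πd⁴/64 = π×247⁴/64 = 1.827×10^8 mm⁴
I = 1.827×10^8 mm⁴ = 1.827×10^-4 m⁴
Effective length L_e = K·L = 2 × 4.40 = 8.800 m
P_cr = π²EI / L_e² = π² × 149×10⁹ × 1.827×10^-4 / 8.800² = 3.470×10^6 N
Factor of safety n = P_cr / P = 3469.6 / 2530 = 1.37

n ≈ 1.37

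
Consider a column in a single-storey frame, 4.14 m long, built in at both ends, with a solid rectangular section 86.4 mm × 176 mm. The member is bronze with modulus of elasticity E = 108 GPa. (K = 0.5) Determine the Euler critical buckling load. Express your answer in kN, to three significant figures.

Buckling occurs about the weak axis: I_min = h·b³/12 with b = 86.4 mm (the shorter side).
I_min = 176×86.4³/12 = 9.460×10^6 mm⁴
I = 9.460×10^6 mm⁴ = 9.460×10^-6 m⁴
Effective length L_e = K·L = 0.5 × 4.14 = 2.070 m
P_cr = π²EI / L_e² = π² × 108×10⁹ × 9.460×10^-6 / 2.070² = 2.353×10^6 N

P_cr ≈ 2350 kN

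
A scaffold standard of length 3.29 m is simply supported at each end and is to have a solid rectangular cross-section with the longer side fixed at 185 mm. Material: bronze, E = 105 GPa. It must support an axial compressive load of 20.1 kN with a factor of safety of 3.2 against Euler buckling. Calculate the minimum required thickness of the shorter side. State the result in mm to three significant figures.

b ≈ 35.2 mm

Required P_cr = n·P = 3.2 × 20.1 = 64.32 kN
L_e = K·L = 1 × 3.29 = 3.290 m
Required I = P_cr·L_e²/(π²E) = 6.432×10^4 × 3.290² / (π² × 1.05×10^11) = 6.718×10^-7 m⁴
I_req = 6.718×10^5 mm⁴
Rectangle, weak axis: I_min = h·b³/12 with h = 185 mm fixed  ⇒  b = (12I/h)^(1/3) = 35.2 mm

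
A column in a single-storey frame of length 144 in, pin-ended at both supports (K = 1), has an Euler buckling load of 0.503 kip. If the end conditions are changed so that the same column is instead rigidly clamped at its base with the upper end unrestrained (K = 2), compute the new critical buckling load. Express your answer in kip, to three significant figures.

P_cr ≈ 0.126 kip

P_cr ∝ 1/K², so P_cr,new = P_cr,old × (K_old/K_new)² = 0.503 × (1/2)²
= 0.503 × 0.2500 = 0.126 kip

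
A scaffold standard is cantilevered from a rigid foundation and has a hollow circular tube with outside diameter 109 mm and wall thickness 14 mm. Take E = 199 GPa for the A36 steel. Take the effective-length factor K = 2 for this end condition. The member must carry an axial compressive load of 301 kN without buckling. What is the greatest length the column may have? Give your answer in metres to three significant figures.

Inner diameter d_i = 109 − 2×14 = 81.00 mm
I = π(d_o⁴ − d_i⁴)/64 = π(109⁴ − 81.00⁴)/64 = 4.816×10^6 mm⁴
I = 4.816×10^-6 m⁴
At the buckling limit P_cr = P = 3.010×10^5 N
From P_cr = π²EI/(K·L)²:  L = (1/K)·√(π²EI/P_cr) = (1/2)·√(π²×1.99×10^11×4.816×10^-6/3.010×10^5)
L = 2.80 m

L_max ≈ 2.80 m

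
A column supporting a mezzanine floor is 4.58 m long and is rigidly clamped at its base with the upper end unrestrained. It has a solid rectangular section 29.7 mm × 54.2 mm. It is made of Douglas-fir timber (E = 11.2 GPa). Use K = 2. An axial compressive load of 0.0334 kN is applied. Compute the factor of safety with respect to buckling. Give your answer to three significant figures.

n ≈ 4.67

Buckling occurs about the weak axis: I_min = h·b³/12 with b = 29.7 mm (the shorter side).
I_min = 54.2×29.7³/12 = 1.183×10^5 mm⁴
I = 1.183×10^5 mm⁴ = 1.183×10^-7 m⁴
Effective length L_e = K·L = 2 × 4.58 = 9.160 m
P_cr = π²EI / L_e² = π² × 11.2×10⁹ × 1.183×10^-7 / 9.160² = 155.9 N
Factor of safety n = P_cr / P = 0.15589 / 0.0334 = 4.67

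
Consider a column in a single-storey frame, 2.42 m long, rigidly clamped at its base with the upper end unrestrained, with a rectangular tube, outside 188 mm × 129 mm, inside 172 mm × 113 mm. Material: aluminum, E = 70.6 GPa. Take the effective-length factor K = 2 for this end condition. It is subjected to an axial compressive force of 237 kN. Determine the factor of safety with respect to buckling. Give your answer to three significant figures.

n ≈ 1.63

Weak-axis I_min = (h_o·b_o³ − h_i·b_i³)/12 with b_o = 129, b_i = 113.0 mm (shorter outer/inner sides).
I_min = (188×129³ − 172.0×113.0³)/12 = 1.295×10^7 mm⁴
I = 1.295×10^7 mm⁴ = 1.295×10^-5 m⁴
Effective length L_e = K·L = 2 × 2.42 = 4.840 m
P_cr = π²EI / L_e² = π² × 70.6×10⁹ × 1.295×10^-5 / 4.840² = 3.852×10^5 N
Factor of safety n = P_cr / P = 385.20 / 237 = 1.63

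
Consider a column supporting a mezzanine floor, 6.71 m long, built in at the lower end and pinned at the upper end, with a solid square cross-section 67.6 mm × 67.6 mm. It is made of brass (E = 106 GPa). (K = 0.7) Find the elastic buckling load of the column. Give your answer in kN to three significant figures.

P_cr ≈ 82.5 kN

I = a⁴/12 = 67.6⁴/12 = 1.740×10^6 mm⁴
I = 1.740×10^6 mm⁴ = 1.740×10^-6 m⁴
Effective length L_e = K·L = 0.7 × 6.71 = 4.697 m
P_cr = π²EI / L_e² = π² × 106×10⁹ × 1.740×10^-6 / 4.697² = 8.252×10^4 N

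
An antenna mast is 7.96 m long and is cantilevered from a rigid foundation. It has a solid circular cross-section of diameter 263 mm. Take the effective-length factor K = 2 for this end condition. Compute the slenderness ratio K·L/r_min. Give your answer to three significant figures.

λ ≈ 242

For a solid circle r = d/4 = 263/4 = 65.75 mm
L_e = K·L = 2 × 7.96 m = 15.92 m = 15920 mm
λ = L_e / r_min = 15920 / 65.75 = 242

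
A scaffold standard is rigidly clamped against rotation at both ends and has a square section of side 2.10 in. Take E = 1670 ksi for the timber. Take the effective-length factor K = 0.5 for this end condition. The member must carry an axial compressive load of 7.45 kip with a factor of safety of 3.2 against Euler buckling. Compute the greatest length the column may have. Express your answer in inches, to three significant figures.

I = a⁴/12 = 2.10⁴/12 = 1.621 in⁴
Required critical load P_cr = n·P = 3.2 × 7.45 = 23.84 kip = 2.384×10^4 lb
From P_cr = π²EI/(K·L)²:  L = (1/K)·√(π²EI/P_cr) = (1/0.5)·√(π²×1.67×10^6×1.621/2.384×10^4)
L = 66.9 in

L_max ≈ 66.9 in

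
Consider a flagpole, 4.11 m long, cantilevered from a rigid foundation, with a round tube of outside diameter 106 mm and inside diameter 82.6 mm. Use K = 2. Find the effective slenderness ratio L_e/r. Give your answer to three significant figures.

λ ≈ 245

d_o = 106 mm, d_i = 82.6 mm
I = π(d_o⁴ − d_i⁴)/64 = π(106⁴ − 82.60⁴)/64 = 3.912×10^6 mm⁴
A = 3.466×10^3 mm²;  r_min = √(I/A) = √(3.912×10^6/3.466×10^3) = 33.60 mm
L_e = K·L = 2 × 4.11 m = 8.220 m = 8220.0 mm
λ = L_e / r_min = 8220.0 / 33.60 = 245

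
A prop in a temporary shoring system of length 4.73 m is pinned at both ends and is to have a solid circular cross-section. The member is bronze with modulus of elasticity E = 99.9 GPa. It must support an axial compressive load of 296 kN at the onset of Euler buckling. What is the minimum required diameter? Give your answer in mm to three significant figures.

L_e = K·L = 1 × 4.73 = 4.730 m
Required I = P_cr·L_e²/(π²E) = 2.960×10^5 × 4.730² / (π² × 9.99×10^10) = 6.717×10^-6 m⁴
I_req = 6.717×10^6 mm⁴
Solid circle: I = πd⁴/64  ⇒  d = (64I/π)^(1/4) = (64×6.717×10^6/π)^(1/4) = 108 mm

d ≈ 108 mm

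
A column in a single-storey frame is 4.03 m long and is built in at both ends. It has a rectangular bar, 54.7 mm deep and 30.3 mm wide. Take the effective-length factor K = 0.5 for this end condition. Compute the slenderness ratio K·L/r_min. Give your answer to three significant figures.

λ ≈ 230

Buckling occurs about the weak axis: I_min = h·b³/12 with b = 30.3 mm (the shorter side).
I_min = 54.7×30.3³/12 = 1.268×10^5 mm⁴
A = 1.657×10^3 mm²;  r_min = √(I/A) = √(1.268×10^5/1.657×10^3) = 8.747 mm
L_e = K·L = 0.5 × 4.03 m = 2.015 m = 2015.0 mm
λ = L_e / r_min = 2015.0 / 8.747 = 230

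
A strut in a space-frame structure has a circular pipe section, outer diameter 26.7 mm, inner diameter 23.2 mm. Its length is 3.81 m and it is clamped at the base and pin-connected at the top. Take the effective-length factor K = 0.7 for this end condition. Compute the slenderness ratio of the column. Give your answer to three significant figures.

d_o = 26.7 mm, d_i = 23.2 mm
I = π(d_o⁴ − d_i⁴)/64 = π(26.7⁴ − 23.20⁴)/64 = 1.073×10^4 mm⁴
A = 137.2 mm²;  r_min = √(I/A) = √(1.073×10^4/137.2) = 8.843 mm
L_e = K·L = 0.7 × 3.81 m = 2.667 m = 2667.0 mm
λ = L_e / r_min = 2667.0 / 8.843 = 302

λ ≈ 302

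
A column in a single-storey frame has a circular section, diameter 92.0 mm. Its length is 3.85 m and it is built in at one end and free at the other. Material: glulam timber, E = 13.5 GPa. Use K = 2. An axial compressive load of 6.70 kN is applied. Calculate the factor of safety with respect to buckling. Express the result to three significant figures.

n ≈ 1.18

I = πd⁴/64 = π×92.0⁴/64 = 3.517×10^6 mm⁴
I = 3.517×10^6 mm⁴ = 3.517×10^-6 m⁴
Effective length L_e = K·L = 2 × 3.85 = 7.700 m
P_cr = π²EI / L_e² = π² × 13.5×10⁹ × 3.517×10^-6 / 7.700² = 7.903×10^3 N
Factor of safety n = P_cr / P = 7.9027 / 6.70 = 1.18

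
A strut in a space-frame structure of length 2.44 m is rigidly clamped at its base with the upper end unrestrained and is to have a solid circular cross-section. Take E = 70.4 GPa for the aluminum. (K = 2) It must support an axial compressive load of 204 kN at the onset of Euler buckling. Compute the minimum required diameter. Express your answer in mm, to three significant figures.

d ≈ 109 mm

L_e = K·L = 2 × 2.44 = 4.880 m
Required I = P_cr·L_e²/(π²E) = 2.040×10^5 × 4.880² / (π² × 7.04×10^10) = 6.992×10^-6 m⁴
I_req = 6.992×10^6 mm⁴
Solid circle: I = πd⁴/64  ⇒  d = (64I/π)^(1/4) = (64×6.992×10^6/π)^(1/4) = 109 mm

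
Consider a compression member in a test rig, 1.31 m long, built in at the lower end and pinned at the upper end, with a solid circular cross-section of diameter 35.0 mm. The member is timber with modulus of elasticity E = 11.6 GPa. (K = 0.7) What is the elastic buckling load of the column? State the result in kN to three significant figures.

I = πd⁴/64 = π×35.0⁴/64 = 7.366×10^4 mm⁴
I = 7.366×10^4 mm⁴ = 7.366×10^-8 m⁴
Effective length L_e = K·L = 0.7 × 1.31 = 0.9170 m
P_cr = π²EI / L_e² = π² × 11.6×10⁹ × 7.366×10^-8 / 0.9170² = 1.003×10^4 N

P_cr ≈ 10.0 kN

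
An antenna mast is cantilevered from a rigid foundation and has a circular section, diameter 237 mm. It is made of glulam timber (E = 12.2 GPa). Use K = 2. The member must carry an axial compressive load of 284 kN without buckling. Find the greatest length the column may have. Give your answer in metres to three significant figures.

L_max ≈ 4.05 m

I = πd⁴/64 = π×237⁴/64 = 1.549×10^8 mm⁴
I = 1.549×10^-4 m⁴
At the buckling limit P_cr = P = 2.840×10^5 N
From P_cr = π²EI/(K·L)²:  L = (1/K)·√(π²EI/P_cr) = (1/2)·√(π²×1.22×10^10×1.549×10^-4/2.840×10^5)
L = 4.05 m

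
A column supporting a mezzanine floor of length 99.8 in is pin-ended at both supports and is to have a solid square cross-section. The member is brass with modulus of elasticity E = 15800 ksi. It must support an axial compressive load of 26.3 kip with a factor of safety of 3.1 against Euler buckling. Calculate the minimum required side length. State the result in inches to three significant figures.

a ≈ 2.81 in

Required P_cr = n·P = 3.1 × 26.3 = 81.53 kip
L_e = K·L = 1 × 99.8 = 99.80 in
Required I = P_cr·L_e²/(π²E) = 8.153×10^4 × 99.80² / (π² × 1.58×10^7) = 5.207 in⁴
Solid square: I = a⁴/12  ⇒  a = (12I)^(1/4) = (12×5.207)^(1/4) = 2.81 in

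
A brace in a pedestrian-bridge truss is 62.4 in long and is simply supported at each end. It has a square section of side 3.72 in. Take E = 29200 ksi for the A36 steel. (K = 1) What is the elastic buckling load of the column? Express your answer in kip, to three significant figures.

I = a⁴/12 = 3.72⁴/12 = 15.96 in⁴
Effective length L_e = K·L = 1 × 62.4 = 62.40 in
P_cr = π²EI / L_e² = π² × 29200×10³ × 15.96 / 62.40² = 1.181×10^6 lb

P_cr ≈ 1180 kip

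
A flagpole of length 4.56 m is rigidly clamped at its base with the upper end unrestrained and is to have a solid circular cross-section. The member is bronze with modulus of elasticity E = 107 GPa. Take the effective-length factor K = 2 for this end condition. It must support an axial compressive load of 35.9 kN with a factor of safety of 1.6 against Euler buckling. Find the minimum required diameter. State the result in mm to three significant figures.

d ≈ 98.0 mm

Required P_cr = n·P = 1.6 × 35.9 = 57.44 kN
L_e = K·L = 2 × 4.56 = 9.120 m
Required I = P_cr·L_e²/(π²E) = 5.744×10^4 × 9.120² / (π² × 1.07×10^11) = 4.524×10^-6 m⁴
I_req = 4.524×10^6 mm⁴
Solid circle: I = πd⁴/64  ⇒  d = (64I/π)^(1/4) = (64×4.524×10^6/π)^(1/4) = 98.0 mm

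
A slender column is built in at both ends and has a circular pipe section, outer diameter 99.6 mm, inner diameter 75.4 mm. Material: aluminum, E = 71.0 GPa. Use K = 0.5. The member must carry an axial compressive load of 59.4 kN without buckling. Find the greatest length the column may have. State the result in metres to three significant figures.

L_max ≈ 12.4 m

d_o = 99.6 mm, d_i = 75.4 mm
I = π(d_o⁴ − d_i⁴)/64 = π(99.6⁴ − 75.40⁴)/64 = 3.244×10^6 mm⁴
I = 3.244×10^-6 m⁴
At the buckling limit P_cr = P = 5.940×10^4 N
From P_cr = π²EI/(K·L)²:  L = (1/K)·√(π²EI/P_cr) = (1/0.5)·√(π²×7.10×10^10×3.244×10^-6/5.940×10^4)
L = 12.4 m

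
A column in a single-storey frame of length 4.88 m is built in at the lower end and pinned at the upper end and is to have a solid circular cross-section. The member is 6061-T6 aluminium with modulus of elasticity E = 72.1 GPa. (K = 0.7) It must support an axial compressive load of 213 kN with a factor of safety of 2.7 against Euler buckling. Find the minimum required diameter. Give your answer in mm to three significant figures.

d ≈ 118 mm

Required P_cr = n·P = 2.7 × 213 = 575.1 kN
L_e = K·L = 0.7 × 4.88 = 3.416 m
Required I = P_cr·L_e²/(π²E) = 5.751×10^5 × 3.416² / (π² × 7.21×10^10) = 9.431×10^-6 m⁴
I_req = 9.431×10^6 mm⁴
Solid circle: I = πd⁴/64  ⇒  d = (64I/π)^(1/4) = (64×9.431×10^6/π)^(1/4) = 118 mm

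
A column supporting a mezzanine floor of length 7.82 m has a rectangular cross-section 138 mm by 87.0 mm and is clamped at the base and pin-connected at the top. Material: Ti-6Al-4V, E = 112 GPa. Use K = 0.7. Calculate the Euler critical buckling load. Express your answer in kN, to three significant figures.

P_cr ≈ 279 kN

Buckling occurs about the weak axis: I_min = h·b³/12 with b = 87.0 mm (the shorter side).
I_min = 138×87.0³/12 = 7.573×10^6 mm⁴
I = 7.573×10^6 mm⁴ = 7.573×10^-6 m⁴
Effective length L_e = K·L = 0.7 × 7.82 = 5.474 m
P_cr = π²EI / L_e² = π² × 112×10⁹ × 7.573×10^-6 / 5.474² = 2.794×10^5 N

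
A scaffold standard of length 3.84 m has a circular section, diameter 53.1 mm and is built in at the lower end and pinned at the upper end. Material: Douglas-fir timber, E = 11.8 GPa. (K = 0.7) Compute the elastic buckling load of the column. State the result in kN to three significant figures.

I = πd⁴/64 = π×53.1⁴/64 = 3.903×10^5 mm⁴
I = 3.903×10^5 mm⁴ = 3.903×10^-7 m⁴
Effective length L_e = K·L = 0.7 × 3.84 = 2.688 m
P_cr = π²EI / L_e² = π² × 11.8×10⁹ × 3.903×10^-7 / 2.688² = 6.290×10^3 N

P_cr ≈ 6.29 kN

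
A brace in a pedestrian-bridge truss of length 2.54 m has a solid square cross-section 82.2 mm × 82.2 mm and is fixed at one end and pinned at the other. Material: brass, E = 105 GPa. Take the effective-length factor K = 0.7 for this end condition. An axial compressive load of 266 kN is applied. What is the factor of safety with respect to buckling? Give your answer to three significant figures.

n ≈ 4.69

I = a⁴/12 = 82.2⁴/12 = 3.805×10^6 mm⁴
I = 3.805×10^6 mm⁴ = 3.805×10^-6 m⁴
Effective length L_e = K·L = 0.7 × 2.54 = 1.778 m
P_cr = π²EI / L_e² = π² × 105×10⁹ × 3.805×10^-6 / 1.778² = 1.247×10^6 N
Factor of safety n = P_cr / P = 1247.2 / 266 = 4.69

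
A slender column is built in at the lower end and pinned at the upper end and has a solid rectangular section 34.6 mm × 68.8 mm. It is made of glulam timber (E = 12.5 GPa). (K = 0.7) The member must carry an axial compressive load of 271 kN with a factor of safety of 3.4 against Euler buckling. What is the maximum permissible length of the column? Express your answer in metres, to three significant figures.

Buckling occurs about the weak axis: I_min = h·b³/12 with b = 34.6 mm (the shorter side).
I_min = 68.8×34.6³/12 = 2.375×10^5 mm⁴
I = 2.375×10^-7 m⁴
Required critical load P_cr = n·P = 3.4 × 271 = 921.4 kN = 9.214×10^5 N
From P_cr = π²EI/(K·L)²:  L = (1/K)·√(π²EI/P_cr) = (1/0.7)·√(π²×1.25×10^10×2.375×10^-7/9.214×10^5)
L = 0.255 m

L_max ≈ 0.255 m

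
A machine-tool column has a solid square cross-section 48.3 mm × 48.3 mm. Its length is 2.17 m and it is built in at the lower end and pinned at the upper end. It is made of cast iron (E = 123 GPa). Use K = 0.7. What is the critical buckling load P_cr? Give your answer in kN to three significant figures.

I = a⁴/12 = 48.3⁴/12 = 4.535×10^5 mm⁴
I = 4.535×10^5 mm⁴ = 4.535×10^-7 m⁴
Effective length L_e = K·L = 0.7 × 2.17 = 1.519 m
P_cr = π²EI / L_e² = π² × 123×10⁹ × 4.535×10^-7 / 1.519² = 2.386×10^5 N

P_cr ≈ 239 kN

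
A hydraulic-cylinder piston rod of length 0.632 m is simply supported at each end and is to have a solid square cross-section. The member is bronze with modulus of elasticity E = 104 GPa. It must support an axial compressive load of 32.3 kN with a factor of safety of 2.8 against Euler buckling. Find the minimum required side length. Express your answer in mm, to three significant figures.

a ≈ 25.5 mm

Required P_cr = n·P = 2.8 × 32.3 = 90.44 kN
L_e = K·L = 1 × 0.632 = 0.6320 m
Required I = P_cr·L_e²/(π²E) = 9.044×10^4 × 0.6320² / (π² × 1.04×10^11) = 3.519×10^-8 m⁴
I_req = 3.519×10^4 mm⁴
Solid square: I = a⁴/12  ⇒  a = (12I)^(1/4) = (12×3.519×10^4)^(1/4) = 25.5 mm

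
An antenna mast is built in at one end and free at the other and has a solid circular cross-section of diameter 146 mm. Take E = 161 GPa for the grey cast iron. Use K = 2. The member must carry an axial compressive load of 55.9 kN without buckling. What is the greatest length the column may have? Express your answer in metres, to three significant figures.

I = πd⁴/64 = π×146⁴/64 = 2.230×10^7 mm⁴
I = 2.230×10^-5 m⁴
At the buckling limit P_cr = P = 5.590×10^4 N
From P_cr = π²EI/(K·L)²:  L = (1/K)·√(π²EI/P_cr) = (1/2)·√(π²×1.61×10^11×2.230×10^-5/5.590×10^4)
L = 12.6 m

L_max ≈ 12.6 m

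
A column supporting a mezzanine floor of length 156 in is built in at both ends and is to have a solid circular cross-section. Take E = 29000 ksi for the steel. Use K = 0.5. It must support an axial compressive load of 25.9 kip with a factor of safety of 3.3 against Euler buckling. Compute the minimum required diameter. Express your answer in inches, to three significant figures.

d ≈ 2.47 in

Required P_cr = n·P = 3.3 × 25.9 = 85.47 kip
L_e = K·L = 0.5 × 156 = 78.00 in
Required I = P_cr·L_e²/(π²E) = 8.547×10^4 × 78.00² / (π² × 2.90×10^7) = 1.817 in⁴
Solid circle: I = πd⁴/64  ⇒  d = (64I/π)^(1/4) = (64×1.817/π)^(1/4) = 2.47 in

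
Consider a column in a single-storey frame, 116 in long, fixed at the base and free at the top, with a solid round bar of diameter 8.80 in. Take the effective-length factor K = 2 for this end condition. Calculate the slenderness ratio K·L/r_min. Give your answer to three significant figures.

λ ≈ 105

For a solid circle r = d/4 = 8.80/4 = 2.200 in
L_e = K·L = 2 × 116 = 232.0 in
λ = L_e / r_min = 232.00 / 2.200 = 105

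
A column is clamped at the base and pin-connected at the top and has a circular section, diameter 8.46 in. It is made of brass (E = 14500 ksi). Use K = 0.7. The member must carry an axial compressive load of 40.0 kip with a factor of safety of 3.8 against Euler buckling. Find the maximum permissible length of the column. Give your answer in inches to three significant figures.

I = πd⁴/64 = π×8.46⁴/64 = 251.4 in⁴
Required critical load P_cr = n·P = 3.8 × 40.0 = 152.0 kip = 1.520×10^5 lb
From P_cr = π²EI/(K·L)²:  L = (1/K)·√(π²EI/P_cr) = (1/0.7)·√(π²×1.45×10^7×251.4/1.520×10^5)
L = 695 in

L_max ≈ 695 in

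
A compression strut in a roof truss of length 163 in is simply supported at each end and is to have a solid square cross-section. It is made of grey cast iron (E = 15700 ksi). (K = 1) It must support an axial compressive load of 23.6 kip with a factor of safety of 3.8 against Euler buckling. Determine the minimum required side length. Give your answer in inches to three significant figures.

Required P_cr = n·P = 3.8 × 23.6 = 89.68 kip
L_e = K·L = 1 × 163 = 163.0 in
Required I = P_cr·L_e²/(π²E) = 8.968×10^4 × 163.0² / (π² × 1.57×10^7) = 15.38 in⁴
Solid square: I = a⁴/12  ⇒  a = (12I)^(1/4) = (12×15.38)^(1/4) = 3.69 in

a ≈ 3.69 in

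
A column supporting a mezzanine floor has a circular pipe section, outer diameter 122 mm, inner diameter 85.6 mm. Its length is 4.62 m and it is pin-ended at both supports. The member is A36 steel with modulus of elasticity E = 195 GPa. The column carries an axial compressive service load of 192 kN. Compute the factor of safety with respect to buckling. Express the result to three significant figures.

d_o = 122 mm, d_i = 85.6 mm
I = π(d_o⁴ − d_i⁴)/64 = π(122⁴ − 85.60⁴)/64 = 8.239×10^6 mm⁴
I = 8.239×10^6 mm⁴ = 8.239×10^-6 m⁴
Effective length L_e = K·L = 1 × 4.62 = 4.620 m
P_cr = π²EI / L_e² = π² × 195×10⁹ × 8.239×10^-6 / 4.620² = 7.429×10^5 N
Factor of safety n = P_cr / P = 742.89 / 192 = 3.87

n ≈ 3.87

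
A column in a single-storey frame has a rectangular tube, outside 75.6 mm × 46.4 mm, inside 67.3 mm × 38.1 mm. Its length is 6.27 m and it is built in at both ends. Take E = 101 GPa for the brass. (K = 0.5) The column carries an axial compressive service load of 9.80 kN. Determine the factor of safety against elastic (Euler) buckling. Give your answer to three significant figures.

n ≈ 3.30

Weak-axis I_min = (h_o·b_o³ − h_i·b_i³)/12 with b_o = 46.4, b_i = 38.10 mm (shorter outer/inner sides).
I_min = (75.6×46.4³ − 67.30×38.10³)/12 = 3.192×10^5 mm⁴
I = 3.192×10^5 mm⁴ = 3.192×10^-7 m⁴
Effective length L_e = K·L = 0.5 × 6.27 = 3.135 m
P_cr = π²EI / L_e² = π² × 101×10⁹ × 3.192×10^-7 / 3.135² = 3.237×10^4 N
Factor of safety n = P_cr / P = 32.373 / 9.80 = 3.30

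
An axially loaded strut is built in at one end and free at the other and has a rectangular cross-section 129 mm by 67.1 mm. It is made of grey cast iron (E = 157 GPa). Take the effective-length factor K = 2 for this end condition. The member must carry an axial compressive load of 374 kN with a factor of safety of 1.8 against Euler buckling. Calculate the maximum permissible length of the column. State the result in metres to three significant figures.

L_max ≈ 1.37 m

Buckling occurs about the weak axis: I_min = h·b³/12 with b = 67.1 mm (the shorter side).
I_min = 129×67.1³/12 = 3.248×10^6 mm⁴
I = 3.248×10^-6 m⁴
Required critical load P_cr = n·P = 1.8 × 374 = 673.2 kN = 6.732×10^5 N
From P_cr = π²EI/(K·L)²:  L = (1/K)·√(π²EI/P_cr) = (1/2)·√(π²×1.57×10^11×3.248×10^-6/6.732×10^5)
L = 1.37 m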